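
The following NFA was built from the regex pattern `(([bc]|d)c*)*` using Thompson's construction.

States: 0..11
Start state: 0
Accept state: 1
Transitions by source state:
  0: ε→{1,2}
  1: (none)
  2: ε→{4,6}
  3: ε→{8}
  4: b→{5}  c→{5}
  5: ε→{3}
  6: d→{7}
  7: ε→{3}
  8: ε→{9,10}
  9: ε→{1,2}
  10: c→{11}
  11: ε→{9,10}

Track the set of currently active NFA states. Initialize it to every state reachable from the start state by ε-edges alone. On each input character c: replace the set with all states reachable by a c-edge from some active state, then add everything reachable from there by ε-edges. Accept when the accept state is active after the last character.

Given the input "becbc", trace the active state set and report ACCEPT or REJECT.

Answer: REJECT

Steps:
start: ε-closure({0}) = {0,1,2,4,6}
'b' @ 1: {1,2,3,4,5,6,8,9,10}  (accept∈set)
'e' @ 2: {}  — dead — no transitions
rest 'cbc' ignored (set empty)
end set {} — state 1 not in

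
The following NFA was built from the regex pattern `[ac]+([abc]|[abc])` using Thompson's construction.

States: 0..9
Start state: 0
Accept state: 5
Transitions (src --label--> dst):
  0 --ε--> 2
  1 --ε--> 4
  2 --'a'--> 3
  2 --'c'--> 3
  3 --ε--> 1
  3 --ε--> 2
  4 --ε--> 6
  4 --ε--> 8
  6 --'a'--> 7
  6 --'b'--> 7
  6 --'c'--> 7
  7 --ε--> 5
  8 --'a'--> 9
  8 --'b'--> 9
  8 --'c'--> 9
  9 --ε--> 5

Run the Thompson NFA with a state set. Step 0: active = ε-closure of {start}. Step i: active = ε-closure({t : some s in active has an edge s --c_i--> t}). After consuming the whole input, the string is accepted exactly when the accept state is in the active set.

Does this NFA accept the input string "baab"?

Answer: REJECT

Trace:
start: ε-closure({0}) = {0,2}
'b' @ 1: {}  — no active states
rest 'aab' ignored (set empty)
after full input: {}  (accept=5 not in)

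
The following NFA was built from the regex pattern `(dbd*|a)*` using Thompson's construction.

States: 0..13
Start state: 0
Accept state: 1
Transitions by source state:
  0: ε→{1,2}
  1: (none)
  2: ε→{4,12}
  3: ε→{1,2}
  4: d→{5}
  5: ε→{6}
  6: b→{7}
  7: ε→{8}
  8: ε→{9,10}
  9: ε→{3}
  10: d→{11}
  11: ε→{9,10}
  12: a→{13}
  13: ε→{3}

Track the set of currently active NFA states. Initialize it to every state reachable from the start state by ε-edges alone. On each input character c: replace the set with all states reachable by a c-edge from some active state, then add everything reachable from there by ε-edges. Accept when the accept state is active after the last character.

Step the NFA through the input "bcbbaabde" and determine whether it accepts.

S₀ = ε-closure({0}) = {0,1,2,4,12}
'b' @ 1: {}  — dead — no transitions
rest 'cbbaabde' ignored (set empty)
final: {}; accept 1 not in set

Answer: REJECT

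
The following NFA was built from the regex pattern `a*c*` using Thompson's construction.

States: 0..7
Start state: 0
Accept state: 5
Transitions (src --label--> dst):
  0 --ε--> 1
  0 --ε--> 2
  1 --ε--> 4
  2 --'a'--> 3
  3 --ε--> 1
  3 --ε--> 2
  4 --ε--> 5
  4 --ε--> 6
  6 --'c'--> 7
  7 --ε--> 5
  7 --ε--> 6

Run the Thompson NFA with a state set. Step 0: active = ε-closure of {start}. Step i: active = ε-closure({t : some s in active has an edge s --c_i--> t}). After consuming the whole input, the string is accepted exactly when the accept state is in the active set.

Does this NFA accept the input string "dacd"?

Answer: REJECT

Trace:
S₀ = ε-closure({0}) = {0,1,2,4,5,6}
'd' @ 1: {}  — dead — no transitions
rest 'acd' ignored (set empty)
end set {} — state 5 not in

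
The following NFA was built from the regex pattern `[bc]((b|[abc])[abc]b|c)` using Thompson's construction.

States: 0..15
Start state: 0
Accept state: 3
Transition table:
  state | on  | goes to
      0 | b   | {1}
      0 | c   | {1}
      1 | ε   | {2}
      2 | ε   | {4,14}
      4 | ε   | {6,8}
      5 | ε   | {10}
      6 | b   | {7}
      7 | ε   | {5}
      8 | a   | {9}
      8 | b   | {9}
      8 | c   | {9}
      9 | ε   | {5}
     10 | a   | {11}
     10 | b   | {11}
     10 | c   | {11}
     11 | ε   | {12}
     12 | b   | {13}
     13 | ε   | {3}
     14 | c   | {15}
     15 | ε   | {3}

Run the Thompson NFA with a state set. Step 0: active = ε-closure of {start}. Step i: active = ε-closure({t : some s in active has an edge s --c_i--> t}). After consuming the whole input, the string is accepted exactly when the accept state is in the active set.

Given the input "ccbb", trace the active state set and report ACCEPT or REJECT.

Answer: ACCEPT

Derivation:
start: ε-closure({0}) = {0}
'c' @ 1: {1,2,4,6,8,14}
'c' @ 2: {3,5,9,10,15}  (accept∈set)
'b' @ 3: {11,12}
'b' @ 4: {3,13}  (accept∈set)
after full input: {3,13}  (accept=3 in)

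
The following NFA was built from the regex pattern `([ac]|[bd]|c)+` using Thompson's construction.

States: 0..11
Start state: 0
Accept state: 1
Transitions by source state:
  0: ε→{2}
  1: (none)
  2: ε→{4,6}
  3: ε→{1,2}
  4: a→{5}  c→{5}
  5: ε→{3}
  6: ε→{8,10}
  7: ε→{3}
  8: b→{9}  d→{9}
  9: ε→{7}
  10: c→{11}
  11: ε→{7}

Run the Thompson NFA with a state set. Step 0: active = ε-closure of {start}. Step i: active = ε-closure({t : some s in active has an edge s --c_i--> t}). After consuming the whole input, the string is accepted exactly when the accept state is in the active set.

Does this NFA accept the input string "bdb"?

Answer: ACCEPT

Derivation:
S₀ = ε-closure({0}) = {0,2,4,6,8,10}
'b' @ 1: {1,2,3,4,6,7,8,9,10}  (accept∈set)
'd' @ 2: {1,2,3,4,6,7,8,9,10}  (accept∈set)
'b' @ 3: {1,2,3,4,6,7,8,9,10}  (accept∈set)
final: {1,2,3,4,6,7,8,9,10}; accept 1 in set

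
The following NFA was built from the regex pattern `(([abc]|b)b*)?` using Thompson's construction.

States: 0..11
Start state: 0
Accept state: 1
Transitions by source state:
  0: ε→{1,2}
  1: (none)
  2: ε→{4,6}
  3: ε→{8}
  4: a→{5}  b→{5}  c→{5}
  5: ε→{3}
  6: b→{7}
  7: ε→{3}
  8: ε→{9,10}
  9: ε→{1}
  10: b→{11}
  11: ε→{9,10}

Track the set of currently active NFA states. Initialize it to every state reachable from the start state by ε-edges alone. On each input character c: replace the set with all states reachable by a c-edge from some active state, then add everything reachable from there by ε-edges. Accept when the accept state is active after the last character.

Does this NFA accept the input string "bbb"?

start: ε-closure({0}) = {0,1,2,4,6}
'b' @ 1: {1,3,5,7,8,9,10}  [accepting]
'b' @ 2: {1,9,10,11}  [accepting]
'b' @ 3: {1,9,10,11}  [accepting]
after full input: {1,9,10,11}  (accept=1 in)

Answer: ACCEPT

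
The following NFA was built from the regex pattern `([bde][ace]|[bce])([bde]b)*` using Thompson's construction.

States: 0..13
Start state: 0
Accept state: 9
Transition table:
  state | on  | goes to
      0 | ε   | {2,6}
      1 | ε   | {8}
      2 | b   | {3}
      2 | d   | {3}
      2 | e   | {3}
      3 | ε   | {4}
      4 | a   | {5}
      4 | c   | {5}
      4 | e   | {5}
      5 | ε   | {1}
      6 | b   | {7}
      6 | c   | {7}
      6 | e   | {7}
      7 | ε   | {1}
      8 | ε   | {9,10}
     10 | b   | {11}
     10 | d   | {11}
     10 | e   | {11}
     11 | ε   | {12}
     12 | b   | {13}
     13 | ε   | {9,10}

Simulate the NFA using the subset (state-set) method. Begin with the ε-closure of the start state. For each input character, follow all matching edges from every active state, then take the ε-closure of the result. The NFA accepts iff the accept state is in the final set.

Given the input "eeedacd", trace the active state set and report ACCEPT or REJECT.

S₀ = ε-closure({0}) = {0,2,6}
'e' @ 1: {1,3,4,7,8,9,10}  (accept∈set)
'e' @ 2: {1,5,8,9,10,11,12}  (accept∈set)
'e' @ 3: {11,12}
'd' @ 4: {}  — state set empty
rest 'acd' ignored (set empty)
final: {}; accept 9 not in set

Answer: REJECT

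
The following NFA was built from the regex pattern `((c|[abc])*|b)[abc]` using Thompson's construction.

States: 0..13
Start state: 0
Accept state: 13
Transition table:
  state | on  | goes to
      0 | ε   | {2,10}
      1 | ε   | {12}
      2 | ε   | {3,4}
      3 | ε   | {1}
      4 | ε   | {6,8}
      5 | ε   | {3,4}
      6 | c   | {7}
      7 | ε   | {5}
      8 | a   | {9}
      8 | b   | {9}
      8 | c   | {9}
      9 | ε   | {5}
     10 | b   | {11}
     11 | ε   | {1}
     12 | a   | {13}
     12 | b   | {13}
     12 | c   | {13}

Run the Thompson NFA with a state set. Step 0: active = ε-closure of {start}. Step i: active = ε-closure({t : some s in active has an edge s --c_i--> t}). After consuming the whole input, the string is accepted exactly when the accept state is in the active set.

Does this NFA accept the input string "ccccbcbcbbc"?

Answer: ACCEPT

Derivation:
initial (ε-close {0}): {0,1,2,3,4,6,8,10,12}
'c' @ 1: {1,3,4,5,6,7,8,9,12,13}  (accept∈set)
'c' @ 2: {1,3,4,5,6,7,8,9,12,13}  (accept∈set)
'c' @ 3: {1,3,4,5,6,7,8,9,12,13}  (accept∈set)
'c' @ 4: {1,3,4,5,6,7,8,9,12,13}  (accept∈set)
'b' @ 5: {1,3,4,5,6,8,9,12,13}  (accept∈set)
'c' @ 6: {1,3,4,5,6,7,8,9,12,13}  (accept∈set)
'b' @ 7: {1,3,4,5,6,8,9,12,13}  (accept∈set)
'c' @ 8: {1,3,4,5,6,7,8,9,12,13}  (accept∈set)
'b' @ 9: {1,3,4,5,6,8,9,12,13}  (accept∈set)
'b' @ 10: {1,3,4,5,6,8,9,12,13}  (accept∈set)
'c' @ 11: {1,3,4,5,6,7,8,9,12,13}  (accept∈set)
end set {1,3,4,5,6,7,8,9,12,13} — state 13 in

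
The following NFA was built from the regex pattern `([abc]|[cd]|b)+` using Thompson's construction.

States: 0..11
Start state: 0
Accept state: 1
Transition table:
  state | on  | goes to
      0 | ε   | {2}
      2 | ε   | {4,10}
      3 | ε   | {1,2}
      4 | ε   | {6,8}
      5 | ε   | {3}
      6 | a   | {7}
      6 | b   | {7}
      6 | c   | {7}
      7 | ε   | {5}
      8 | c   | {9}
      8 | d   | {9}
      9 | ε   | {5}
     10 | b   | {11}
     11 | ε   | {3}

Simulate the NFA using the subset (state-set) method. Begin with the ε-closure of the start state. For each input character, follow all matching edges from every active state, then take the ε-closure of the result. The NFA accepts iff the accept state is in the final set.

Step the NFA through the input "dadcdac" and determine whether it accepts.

S₀ = ε-closure({0}) = {0,2,4,6,8,10}
'd' @ 1: {1,2,3,4,5,6,8,9,10}  (accept∈set)
'a' @ 2: {1,2,3,4,5,6,7,8,10}  (accept∈set)
'd' @ 3: {1,2,3,4,5,6,8,9,10}  (accept∈set)
'c' @ 4: {1,2,3,4,5,6,7,8,9,10}  (accept∈set)
'd' @ 5: {1,2,3,4,5,6,8,9,10}  (accept∈set)
'a' @ 6: {1,2,3,4,5,6,7,8,10}  (accept∈set)
'c' @ 7: {1,2,3,4,5,6,7,8,9,10}  (accept∈set)
end set {1,2,3,4,5,6,7,8,9,10} — state 1 in

Answer: ACCEPT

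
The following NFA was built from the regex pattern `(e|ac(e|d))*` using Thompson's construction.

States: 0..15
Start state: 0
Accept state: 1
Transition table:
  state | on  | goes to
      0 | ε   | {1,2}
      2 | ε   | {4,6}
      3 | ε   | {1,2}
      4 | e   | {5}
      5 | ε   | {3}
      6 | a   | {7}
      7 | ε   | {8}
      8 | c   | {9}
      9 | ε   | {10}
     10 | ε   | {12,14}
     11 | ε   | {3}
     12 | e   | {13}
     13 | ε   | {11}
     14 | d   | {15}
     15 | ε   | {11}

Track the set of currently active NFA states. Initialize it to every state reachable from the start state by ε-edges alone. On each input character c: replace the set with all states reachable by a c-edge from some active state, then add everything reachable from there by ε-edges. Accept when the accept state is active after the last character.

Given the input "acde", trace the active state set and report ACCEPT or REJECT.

Answer: ACCEPT

Steps:
S₀ = ε-closure({0}) = {0,1,2,4,6}
'a' @ 1: {7,8}
'c' @ 2: {9,10,12,14}
'd' @ 3: {1,2,3,4,6,11,15}  (accept∈set)
'e' @ 4: {1,2,3,4,5,6}  (accept∈set)
after full input: {1,2,3,4,5,6}  (accept=1 in)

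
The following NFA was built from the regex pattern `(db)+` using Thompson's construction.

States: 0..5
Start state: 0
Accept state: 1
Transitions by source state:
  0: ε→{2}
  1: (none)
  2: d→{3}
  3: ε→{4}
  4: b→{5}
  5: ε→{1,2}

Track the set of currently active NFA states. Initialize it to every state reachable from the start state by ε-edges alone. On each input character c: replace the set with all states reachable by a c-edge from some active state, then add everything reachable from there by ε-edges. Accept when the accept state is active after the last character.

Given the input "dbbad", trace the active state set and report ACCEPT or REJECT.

S₀ = ε-closure({0}) = {0,2}
'd' @ 1: {3,4}
'b' @ 2: {1,2,5}  ✓accept
'b' @ 3: {}  — state set empty
rest 'ad' ignored (set empty)
after full input: {}  (accept=1 not in)

Answer: REJECT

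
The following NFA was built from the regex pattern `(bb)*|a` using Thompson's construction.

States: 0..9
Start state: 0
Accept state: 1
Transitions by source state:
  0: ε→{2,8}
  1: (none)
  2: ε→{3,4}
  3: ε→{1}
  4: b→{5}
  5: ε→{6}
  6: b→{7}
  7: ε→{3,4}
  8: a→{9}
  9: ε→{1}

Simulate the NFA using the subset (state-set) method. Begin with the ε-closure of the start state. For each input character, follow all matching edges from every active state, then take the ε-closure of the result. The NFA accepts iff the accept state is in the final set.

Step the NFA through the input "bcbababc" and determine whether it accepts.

Answer: REJECT

Steps:
start: ε-closure({0}) = {0,1,2,3,4,8}
'b' @ 1: {5,6}
'c' @ 2: {}  — no active states
rest 'bababc' ignored (set empty)
after full input: {}  (accept=1 not in)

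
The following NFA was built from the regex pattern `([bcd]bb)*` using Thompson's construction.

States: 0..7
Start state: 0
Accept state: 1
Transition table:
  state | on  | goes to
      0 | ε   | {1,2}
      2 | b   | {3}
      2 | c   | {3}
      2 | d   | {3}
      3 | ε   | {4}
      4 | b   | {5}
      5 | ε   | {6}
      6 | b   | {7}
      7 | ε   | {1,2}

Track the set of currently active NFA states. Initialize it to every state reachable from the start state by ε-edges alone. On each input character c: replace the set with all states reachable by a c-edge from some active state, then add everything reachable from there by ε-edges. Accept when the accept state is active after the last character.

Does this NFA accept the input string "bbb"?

start: ε-closure({0}) = {0,1,2}
'b' @ 1: {3,4}
'b' @ 2: {5,6}
'b' @ 3: {1,2,7}  [accepting]
after full input: {1,2,7}  (accept=1 in)

Answer: ACCEPT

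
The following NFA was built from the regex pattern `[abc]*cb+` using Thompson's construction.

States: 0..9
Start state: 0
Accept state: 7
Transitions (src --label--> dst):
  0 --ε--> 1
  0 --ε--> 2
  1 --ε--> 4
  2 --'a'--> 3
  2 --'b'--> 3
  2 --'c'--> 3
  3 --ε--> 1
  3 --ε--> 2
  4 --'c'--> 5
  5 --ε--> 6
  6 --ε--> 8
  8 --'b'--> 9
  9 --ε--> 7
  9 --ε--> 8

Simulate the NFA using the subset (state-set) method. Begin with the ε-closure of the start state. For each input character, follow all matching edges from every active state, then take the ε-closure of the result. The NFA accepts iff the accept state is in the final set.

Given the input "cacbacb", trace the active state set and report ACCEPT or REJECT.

Answer: ACCEPT

Trace:
start: ε-closure({0}) = {0,1,2,4}
'c' @ 1: {1,2,3,4,5,6,8}
'a' @ 2: {1,2,3,4}
'c' @ 3: {1,2,3,4,5,6,8}
'b' @ 4: {1,2,3,4,7,8,9}  [accepting]
'a' @ 5: {1,2,3,4}
'c' @ 6: {1,2,3,4,5,6,8}
'b' @ 7: {1,2,3,4,7,8,9}  [accepting]
final: {1,2,3,4,7,8,9}; accept 7 in set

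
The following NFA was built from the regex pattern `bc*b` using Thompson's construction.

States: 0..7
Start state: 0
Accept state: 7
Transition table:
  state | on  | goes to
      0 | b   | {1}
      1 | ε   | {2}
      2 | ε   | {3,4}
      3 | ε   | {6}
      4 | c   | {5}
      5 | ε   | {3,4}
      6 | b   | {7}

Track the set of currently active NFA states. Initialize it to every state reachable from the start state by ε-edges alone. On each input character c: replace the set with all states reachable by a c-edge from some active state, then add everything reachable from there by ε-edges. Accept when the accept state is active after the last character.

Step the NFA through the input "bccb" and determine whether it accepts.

Answer: ACCEPT

Trace:
start: ε-closure({0}) = {0}
'b' @ 1: {1,2,3,4,6}
'c' @ 2: {3,4,5,6}
'c' @ 3: {3,4,5,6}
'b' @ 4: {7}  (accept∈set)
after full input: {7}  (accept=7 in)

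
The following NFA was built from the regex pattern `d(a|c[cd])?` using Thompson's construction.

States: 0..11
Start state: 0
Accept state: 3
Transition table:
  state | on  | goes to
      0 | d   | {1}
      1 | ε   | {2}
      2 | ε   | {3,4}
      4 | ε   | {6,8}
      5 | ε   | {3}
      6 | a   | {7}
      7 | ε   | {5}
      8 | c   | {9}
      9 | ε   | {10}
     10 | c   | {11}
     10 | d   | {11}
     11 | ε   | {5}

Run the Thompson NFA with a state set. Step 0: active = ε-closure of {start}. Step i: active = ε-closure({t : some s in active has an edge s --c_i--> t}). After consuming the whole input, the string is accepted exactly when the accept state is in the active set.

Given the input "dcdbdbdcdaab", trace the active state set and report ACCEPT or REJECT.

S₀ = ε-closure({0}) = {0}
'd' @ 1: {1,2,3,4,6,8}  (accept∈set)
'c' @ 2: {9,10}
'd' @ 3: {3,5,11}  (accept∈set)
'b' @ 4: {}  — dead — no transitions
rest 'dbdcdaab' ignored (set empty)
after full input: {}  (accept=3 not in)

Answer: REJECT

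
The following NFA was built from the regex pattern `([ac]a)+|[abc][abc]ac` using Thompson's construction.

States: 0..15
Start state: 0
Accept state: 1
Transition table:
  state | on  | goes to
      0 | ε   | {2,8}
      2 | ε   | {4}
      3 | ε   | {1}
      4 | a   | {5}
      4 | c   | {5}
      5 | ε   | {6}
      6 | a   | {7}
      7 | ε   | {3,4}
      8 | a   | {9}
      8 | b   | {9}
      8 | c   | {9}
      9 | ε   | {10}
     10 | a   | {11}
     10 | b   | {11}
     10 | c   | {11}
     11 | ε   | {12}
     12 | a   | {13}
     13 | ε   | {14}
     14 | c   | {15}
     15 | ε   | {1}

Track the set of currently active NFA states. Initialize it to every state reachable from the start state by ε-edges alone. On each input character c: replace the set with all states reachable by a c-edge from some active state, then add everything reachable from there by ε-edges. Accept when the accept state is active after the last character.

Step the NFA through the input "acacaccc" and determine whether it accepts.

S₀ = ε-closure({0}) = {0,2,4,8}
'a' @ 1: {5,6,9,10}
'c' @ 2: {11,12}
'a' @ 3: {13,14}
'c' @ 4: {1,15}  [accepting]
'a' @ 5: {}  — dead — no transitions
rest 'ccc' ignored (set empty)
final: {}; accept 1 not in set

Answer: REJECT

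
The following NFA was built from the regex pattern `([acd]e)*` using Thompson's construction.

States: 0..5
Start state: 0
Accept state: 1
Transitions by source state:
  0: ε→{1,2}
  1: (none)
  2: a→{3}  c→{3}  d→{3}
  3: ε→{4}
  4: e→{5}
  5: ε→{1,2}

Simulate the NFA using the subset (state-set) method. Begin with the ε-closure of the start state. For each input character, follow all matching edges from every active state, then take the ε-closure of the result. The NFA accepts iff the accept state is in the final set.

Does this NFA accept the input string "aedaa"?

Answer: REJECT

Trace:
start: ε-closure({0}) = {0,1,2}
'a' @ 1: {3,4}
'e' @ 2: {1,2,5}  [accepting]
'd' @ 3: {3,4}
'a' @ 4: {}  — no active states
rest 'a' ignored (set empty)
end set {} — state 1 not in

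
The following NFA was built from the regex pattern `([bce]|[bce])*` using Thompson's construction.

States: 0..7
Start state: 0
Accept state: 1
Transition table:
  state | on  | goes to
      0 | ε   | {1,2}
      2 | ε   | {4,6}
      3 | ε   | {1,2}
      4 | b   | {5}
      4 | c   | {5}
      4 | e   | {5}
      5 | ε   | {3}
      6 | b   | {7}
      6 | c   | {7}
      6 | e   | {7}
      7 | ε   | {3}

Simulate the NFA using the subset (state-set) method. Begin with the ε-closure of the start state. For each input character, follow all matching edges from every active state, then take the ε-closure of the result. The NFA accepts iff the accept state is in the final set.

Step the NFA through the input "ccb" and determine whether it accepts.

Answer: ACCEPT

Steps:
S₀ = ε-closure({0}) = {0,1,2,4,6}
'c' @ 1: {1,2,3,4,5,6,7}  ✓accept
'c' @ 2: {1,2,3,4,5,6,7}  ✓accept
'b' @ 3: {1,2,3,4,5,6,7}  ✓accept
after full input: {1,2,3,4,5,6,7}  (accept=1 in)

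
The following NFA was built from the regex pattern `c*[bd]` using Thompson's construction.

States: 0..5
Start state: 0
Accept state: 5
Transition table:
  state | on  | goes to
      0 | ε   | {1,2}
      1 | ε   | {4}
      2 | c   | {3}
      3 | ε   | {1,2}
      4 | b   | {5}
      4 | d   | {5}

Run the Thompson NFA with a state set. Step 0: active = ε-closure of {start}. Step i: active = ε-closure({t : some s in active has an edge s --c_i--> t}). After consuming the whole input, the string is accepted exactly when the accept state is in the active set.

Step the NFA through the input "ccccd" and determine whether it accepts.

S₀ = ε-closure({0}) = {0,1,2,4}
'c' @ 1: {1,2,3,4}
'c' @ 2: {1,2,3,4}
'c' @ 3: {1,2,3,4}
'c' @ 4: {1,2,3,4}
'd' @ 5: {5}  ✓accept
end set {5} — state 5 in

Answer: ACCEPT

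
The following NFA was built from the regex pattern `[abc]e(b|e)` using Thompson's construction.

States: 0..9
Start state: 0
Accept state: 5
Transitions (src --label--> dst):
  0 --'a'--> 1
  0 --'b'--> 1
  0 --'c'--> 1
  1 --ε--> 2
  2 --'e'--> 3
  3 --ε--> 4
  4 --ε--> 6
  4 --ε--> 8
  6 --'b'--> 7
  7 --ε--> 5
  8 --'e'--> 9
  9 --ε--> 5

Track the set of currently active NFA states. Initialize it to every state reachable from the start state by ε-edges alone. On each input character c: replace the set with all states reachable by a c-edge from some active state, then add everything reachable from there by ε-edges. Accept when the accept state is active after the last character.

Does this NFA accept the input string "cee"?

Answer: ACCEPT

Steps:
initial (ε-close {0}): {0}
'c' @ 1: {1,2}
'e' @ 2: {3,4,6,8}
'e' @ 3: {5,9}  ✓accept
after full input: {5,9}  (accept=5 in)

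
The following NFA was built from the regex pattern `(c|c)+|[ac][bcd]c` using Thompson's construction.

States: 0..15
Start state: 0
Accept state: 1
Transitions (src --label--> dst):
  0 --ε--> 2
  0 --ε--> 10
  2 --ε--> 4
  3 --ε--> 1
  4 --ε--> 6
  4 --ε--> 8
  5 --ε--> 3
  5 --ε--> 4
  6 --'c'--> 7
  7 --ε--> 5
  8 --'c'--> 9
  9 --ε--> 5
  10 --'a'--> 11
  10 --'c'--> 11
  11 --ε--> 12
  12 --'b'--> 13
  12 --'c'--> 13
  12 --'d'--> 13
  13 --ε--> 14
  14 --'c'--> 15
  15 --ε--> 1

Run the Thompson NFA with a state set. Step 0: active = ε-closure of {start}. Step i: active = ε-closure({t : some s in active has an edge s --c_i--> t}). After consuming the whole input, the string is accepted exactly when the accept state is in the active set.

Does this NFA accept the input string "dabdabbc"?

initial (ε-close {0}): {0,2,4,6,8,10}
'd' @ 1: {}  — no active states
rest 'abdabbc' ignored (set empty)
final: {}; accept 1 not in set

Answer: REJECT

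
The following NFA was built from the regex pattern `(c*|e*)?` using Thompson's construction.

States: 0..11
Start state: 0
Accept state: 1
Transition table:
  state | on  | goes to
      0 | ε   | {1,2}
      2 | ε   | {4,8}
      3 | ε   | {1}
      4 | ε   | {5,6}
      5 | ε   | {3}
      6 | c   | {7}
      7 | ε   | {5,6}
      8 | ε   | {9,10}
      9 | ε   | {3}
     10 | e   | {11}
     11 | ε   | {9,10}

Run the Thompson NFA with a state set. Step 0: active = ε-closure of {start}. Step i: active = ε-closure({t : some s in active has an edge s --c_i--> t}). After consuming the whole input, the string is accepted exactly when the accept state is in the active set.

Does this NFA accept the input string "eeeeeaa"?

initial (ε-close {0}): {0,1,2,3,4,5,6,8,9,10}
'e' @ 1: {1,3,9,10,11}  ✓accept
'e' @ 2: {1,3,9,10,11}  ✓accept
'e' @ 3: {1,3,9,10,11}  ✓accept
'e' @ 4: {1,3,9,10,11}  ✓accept
'e' @ 5: {1,3,9,10,11}  ✓accept
'a' @ 6: {}  — state set empty
rest 'a' ignored (set empty)
after full input: {}  (accept=1 not in)

Answer: REJECT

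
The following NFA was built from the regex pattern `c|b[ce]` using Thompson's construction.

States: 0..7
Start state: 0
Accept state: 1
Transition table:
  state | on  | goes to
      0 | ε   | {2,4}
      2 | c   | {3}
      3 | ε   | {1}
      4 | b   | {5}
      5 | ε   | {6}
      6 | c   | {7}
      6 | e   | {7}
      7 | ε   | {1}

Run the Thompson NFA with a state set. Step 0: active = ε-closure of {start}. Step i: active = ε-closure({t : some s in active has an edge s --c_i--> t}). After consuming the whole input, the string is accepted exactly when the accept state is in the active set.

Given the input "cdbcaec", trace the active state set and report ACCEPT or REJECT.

Answer: REJECT

Derivation:
initial (ε-close {0}): {0,2,4}
'c' @ 1: {1,3}  (accept∈set)
'd' @ 2: {}  — state set empty
rest 'bcaec' ignored (set empty)
after full input: {}  (accept=1 not in)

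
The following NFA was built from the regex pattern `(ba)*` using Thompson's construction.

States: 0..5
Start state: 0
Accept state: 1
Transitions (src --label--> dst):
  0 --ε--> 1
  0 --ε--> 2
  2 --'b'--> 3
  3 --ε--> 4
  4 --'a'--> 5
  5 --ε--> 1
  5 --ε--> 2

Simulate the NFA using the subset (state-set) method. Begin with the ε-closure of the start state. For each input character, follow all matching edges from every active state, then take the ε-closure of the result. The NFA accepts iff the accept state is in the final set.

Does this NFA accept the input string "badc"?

Answer: REJECT

Derivation:
initial (ε-close {0}): {0,1,2}
'b' @ 1: {3,4}
'a' @ 2: {1,2,5}  ✓accept
'd' @ 3: {}  — no active states
rest 'c' ignored (set empty)
final: {}; accept 1 not in set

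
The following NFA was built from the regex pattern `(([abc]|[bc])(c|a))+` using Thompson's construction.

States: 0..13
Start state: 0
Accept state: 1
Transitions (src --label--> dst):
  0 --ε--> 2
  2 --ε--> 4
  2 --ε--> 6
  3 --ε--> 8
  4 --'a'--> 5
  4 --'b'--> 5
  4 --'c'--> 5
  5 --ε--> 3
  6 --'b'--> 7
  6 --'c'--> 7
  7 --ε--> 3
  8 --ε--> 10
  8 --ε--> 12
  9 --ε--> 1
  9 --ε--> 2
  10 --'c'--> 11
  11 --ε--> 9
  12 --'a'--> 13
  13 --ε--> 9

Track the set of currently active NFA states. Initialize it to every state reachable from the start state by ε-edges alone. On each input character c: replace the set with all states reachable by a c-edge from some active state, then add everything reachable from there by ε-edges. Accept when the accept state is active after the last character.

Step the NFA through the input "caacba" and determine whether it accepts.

Answer: ACCEPT

Steps:
S₀ = ε-closure({0}) = {0,2,4,6}
'c' @ 1: {3,5,7,8,10,12}
'a' @ 2: {1,2,4,6,9,13}  ✓accept
'a' @ 3: {3,5,8,10,12}
'c' @ 4: {1,2,4,6,9,11}  ✓accept
'b' @ 5: {3,5,7,8,10,12}
'a' @ 6: {1,2,4,6,9,13}  ✓accept
end set {1,2,4,6,9,13} — state 1 in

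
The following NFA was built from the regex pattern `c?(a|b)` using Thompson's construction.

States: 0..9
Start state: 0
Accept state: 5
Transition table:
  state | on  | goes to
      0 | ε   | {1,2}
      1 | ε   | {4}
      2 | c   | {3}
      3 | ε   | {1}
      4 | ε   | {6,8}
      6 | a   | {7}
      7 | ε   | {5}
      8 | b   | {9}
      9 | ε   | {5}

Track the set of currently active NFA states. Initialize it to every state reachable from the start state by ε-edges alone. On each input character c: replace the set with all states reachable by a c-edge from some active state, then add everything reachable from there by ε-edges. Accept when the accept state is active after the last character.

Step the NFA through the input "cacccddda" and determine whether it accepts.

S₀ = ε-closure({0}) = {0,1,2,4,6,8}
'c' @ 1: {1,3,4,6,8}
'a' @ 2: {5,7}  [accepting]
'c' @ 3: {}  — no active states
rest 'ccddda' ignored (set empty)
after full input: {}  (accept=5 not in)

Answer: REJECT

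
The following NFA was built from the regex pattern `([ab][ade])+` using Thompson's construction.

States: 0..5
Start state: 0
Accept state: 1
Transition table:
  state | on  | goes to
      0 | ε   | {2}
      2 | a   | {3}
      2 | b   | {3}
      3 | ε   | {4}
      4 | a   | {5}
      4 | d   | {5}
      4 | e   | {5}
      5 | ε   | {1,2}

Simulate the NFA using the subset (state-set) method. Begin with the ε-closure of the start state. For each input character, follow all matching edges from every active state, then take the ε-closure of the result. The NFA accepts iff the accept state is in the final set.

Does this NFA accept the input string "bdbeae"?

Answer: ACCEPT

Derivation:
initial (ε-close {0}): {0,2}
'b' @ 1: {3,4}
'd' @ 2: {1,2,5}  (accept∈set)
'b' @ 3: {3,4}
'e' @ 4: {1,2,5}  (accept∈set)
'a' @ 5: {3,4}
'e' @ 6: {1,2,5}  (accept∈set)
end set {1,2,5} — state 1 in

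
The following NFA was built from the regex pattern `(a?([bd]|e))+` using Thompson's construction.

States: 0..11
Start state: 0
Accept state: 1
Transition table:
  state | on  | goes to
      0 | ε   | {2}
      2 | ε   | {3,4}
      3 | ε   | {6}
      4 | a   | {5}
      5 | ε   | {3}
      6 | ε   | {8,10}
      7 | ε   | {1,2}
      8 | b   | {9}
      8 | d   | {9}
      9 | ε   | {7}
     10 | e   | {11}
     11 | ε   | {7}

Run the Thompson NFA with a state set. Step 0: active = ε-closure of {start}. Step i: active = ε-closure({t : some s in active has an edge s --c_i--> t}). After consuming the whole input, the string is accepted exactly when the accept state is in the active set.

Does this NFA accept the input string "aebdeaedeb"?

Answer: ACCEPT

Trace:
S₀ = ε-closure({0}) = {0,2,3,4,6,8,10}
'a' @ 1: {3,5,6,8,10}
'e' @ 2: {1,2,3,4,6,7,8,10,11}  ✓accept
'b' @ 3: {1,2,3,4,6,7,8,9,10}  ✓accept
'd' @ 4: {1,2,3,4,6,7,8,9,10}  ✓accept
'e' @ 5: {1,2,3,4,6,7,8,10,11}  ✓accept
'a' @ 6: {3,5,6,8,10}
'e' @ 7: {1,2,3,4,6,7,8,10,11}  ✓accept
'd' @ 8: {1,2,3,4,6,7,8,9,10}  ✓accept
'e' @ 9: {1,2,3,4,6,7,8,10,11}  ✓accept
'b' @ 10: {1,2,3,4,6,7,8,9,10}  ✓accept
final: {1,2,3,4,6,7,8,9,10}; accept 1 in set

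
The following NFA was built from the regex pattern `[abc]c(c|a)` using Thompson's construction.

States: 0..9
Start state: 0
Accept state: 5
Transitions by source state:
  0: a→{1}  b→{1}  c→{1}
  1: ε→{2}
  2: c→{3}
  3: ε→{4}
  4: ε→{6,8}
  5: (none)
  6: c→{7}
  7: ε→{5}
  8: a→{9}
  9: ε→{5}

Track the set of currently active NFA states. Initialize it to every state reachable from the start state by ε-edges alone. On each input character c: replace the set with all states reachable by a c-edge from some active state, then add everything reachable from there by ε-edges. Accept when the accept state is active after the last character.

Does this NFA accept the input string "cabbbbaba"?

Answer: REJECT

Trace:
S₀ = ε-closure({0}) = {0}
'c' @ 1: {1,2}
'a' @ 2: {}  — dead — no transitions
rest 'bbbbaba' ignored (set empty)
end set {} — state 5 not in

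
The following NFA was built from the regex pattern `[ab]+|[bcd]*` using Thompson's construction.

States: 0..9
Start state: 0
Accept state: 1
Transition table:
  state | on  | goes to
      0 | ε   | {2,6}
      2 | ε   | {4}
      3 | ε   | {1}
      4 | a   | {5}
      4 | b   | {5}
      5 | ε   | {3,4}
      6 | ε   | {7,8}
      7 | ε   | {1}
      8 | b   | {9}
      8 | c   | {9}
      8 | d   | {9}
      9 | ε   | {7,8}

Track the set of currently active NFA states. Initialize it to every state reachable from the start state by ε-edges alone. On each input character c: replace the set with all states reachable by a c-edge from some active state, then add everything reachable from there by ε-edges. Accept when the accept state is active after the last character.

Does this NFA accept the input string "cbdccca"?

start: ε-closure({0}) = {0,1,2,4,6,7,8}
'c' @ 1: {1,7,8,9}  (accept∈set)
'b' @ 2: {1,7,8,9}  (accept∈set)
'd' @ 3: {1,7,8,9}  (accept∈set)
'c' @ 4: {1,7,8,9}  (accept∈set)
'c' @ 5: {1,7,8,9}  (accept∈set)
'c' @ 6: {1,7,8,9}  (accept∈set)
'a' @ 7: {}  — no active states
final: {}; accept 1 not in set

Answer: REJECT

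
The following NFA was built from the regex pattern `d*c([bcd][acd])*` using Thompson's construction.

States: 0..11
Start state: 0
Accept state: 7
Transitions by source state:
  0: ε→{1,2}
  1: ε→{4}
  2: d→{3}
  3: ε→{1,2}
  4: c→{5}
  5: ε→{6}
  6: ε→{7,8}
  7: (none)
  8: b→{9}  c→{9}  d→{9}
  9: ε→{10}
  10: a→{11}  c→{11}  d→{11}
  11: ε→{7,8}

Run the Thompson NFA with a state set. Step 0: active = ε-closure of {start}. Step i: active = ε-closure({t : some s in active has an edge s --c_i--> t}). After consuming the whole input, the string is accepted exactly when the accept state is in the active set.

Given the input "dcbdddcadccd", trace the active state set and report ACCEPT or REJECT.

start: ε-closure({0}) = {0,1,2,4}
'd' @ 1: {1,2,3,4}
'c' @ 2: {5,6,7,8}  [accepting]
'b' @ 3: {9,10}
'd' @ 4: {7,8,11}  [accepting]
'd' @ 5: {9,10}
'd' @ 6: {7,8,11}  [accepting]
'c' @ 7: {9,10}
'a' @ 8: {7,8,11}  [accepting]
'd' @ 9: {9,10}
'c' @ 10: {7,8,11}  [accepting]
'c' @ 11: {9,10}
'd' @ 12: {7,8,11}  [accepting]
end set {7,8,11} — state 7 in

Answer: ACCEPT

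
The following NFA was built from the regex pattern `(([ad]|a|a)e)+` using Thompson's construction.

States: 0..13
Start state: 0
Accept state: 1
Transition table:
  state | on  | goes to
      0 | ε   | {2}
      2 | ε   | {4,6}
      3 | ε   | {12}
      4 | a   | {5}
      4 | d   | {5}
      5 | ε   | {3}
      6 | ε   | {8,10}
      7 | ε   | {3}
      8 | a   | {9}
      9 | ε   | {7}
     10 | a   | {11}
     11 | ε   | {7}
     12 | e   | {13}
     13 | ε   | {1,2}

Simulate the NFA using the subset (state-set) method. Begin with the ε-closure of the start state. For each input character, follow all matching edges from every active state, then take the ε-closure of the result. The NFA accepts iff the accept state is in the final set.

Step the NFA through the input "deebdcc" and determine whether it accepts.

initial (ε-close {0}): {0,2,4,6,8,10}
'd' @ 1: {3,5,12}
'e' @ 2: {1,2,4,6,8,10,13}  ✓accept
'e' @ 3: {}  — no active states
rest 'bdcc' ignored (set empty)
end set {} — state 1 not in

Answer: REJECT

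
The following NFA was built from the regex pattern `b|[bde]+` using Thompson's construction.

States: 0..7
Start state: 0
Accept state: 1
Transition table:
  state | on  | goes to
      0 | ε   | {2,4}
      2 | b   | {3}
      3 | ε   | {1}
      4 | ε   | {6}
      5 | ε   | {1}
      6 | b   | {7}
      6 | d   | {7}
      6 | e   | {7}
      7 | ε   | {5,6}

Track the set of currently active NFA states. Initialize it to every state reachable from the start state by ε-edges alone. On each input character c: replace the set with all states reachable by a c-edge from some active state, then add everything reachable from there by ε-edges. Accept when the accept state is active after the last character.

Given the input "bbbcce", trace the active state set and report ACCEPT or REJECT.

start: ε-closure({0}) = {0,2,4,6}
'b' @ 1: {1,3,5,6,7}  ✓accept
'b' @ 2: {1,5,6,7}  ✓accept
'b' @ 3: {1,5,6,7}  ✓accept
'c' @ 4: {}  — no active states
rest 'ce' ignored (set empty)
final: {}; accept 1 not in set

Answer: REJECT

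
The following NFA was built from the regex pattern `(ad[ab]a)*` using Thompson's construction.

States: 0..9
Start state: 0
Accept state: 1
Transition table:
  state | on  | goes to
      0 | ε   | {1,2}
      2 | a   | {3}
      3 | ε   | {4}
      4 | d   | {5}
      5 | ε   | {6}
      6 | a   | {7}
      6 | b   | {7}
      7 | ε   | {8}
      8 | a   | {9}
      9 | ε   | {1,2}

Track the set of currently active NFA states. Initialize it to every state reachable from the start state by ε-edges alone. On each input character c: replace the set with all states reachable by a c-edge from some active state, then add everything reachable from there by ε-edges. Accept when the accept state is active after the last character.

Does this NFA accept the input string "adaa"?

Answer: ACCEPT

Derivation:
start: ε-closure({0}) = {0,1,2}
'a' @ 1: {3,4}
'd' @ 2: {5,6}
'a' @ 3: {7,8}
'a' @ 4: {1,2,9}  [accepting]
after full input: {1,2,9}  (accept=1 in)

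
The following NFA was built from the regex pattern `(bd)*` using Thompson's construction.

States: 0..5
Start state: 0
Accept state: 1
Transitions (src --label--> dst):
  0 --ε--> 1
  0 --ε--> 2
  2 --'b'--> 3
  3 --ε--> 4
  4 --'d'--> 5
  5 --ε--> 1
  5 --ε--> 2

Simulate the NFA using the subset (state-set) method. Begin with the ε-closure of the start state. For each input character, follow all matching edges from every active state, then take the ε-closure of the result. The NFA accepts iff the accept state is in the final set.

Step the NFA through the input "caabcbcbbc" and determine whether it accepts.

start: ε-closure({0}) = {0,1,2}
'c' @ 1: {}  — dead — no transitions
rest 'aabcbcbbc' ignored (set empty)
final: {}; accept 1 not in set

Answer: REJECT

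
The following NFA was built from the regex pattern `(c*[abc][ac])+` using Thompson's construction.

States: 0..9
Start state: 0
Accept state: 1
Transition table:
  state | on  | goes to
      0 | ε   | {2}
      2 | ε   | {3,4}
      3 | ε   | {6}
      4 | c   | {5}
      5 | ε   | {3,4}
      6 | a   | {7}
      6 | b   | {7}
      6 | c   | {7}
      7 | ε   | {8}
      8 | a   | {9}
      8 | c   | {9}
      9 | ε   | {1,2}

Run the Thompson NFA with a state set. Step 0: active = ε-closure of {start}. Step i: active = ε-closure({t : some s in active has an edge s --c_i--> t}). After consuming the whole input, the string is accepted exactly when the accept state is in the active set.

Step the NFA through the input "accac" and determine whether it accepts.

Answer: ACCEPT

Trace:
start: ε-closure({0}) = {0,2,3,4,6}
'a' @ 1: {7,8}
'c' @ 2: {1,2,3,4,6,9}  (accept∈set)
'c' @ 3: {3,4,5,6,7,8}
'a' @ 4: {1,2,3,4,6,7,8,9}  (accept∈set)
'c' @ 5: {1,2,3,4,5,6,7,8,9}  (accept∈set)
final: {1,2,3,4,5,6,7,8,9}; accept 1 in set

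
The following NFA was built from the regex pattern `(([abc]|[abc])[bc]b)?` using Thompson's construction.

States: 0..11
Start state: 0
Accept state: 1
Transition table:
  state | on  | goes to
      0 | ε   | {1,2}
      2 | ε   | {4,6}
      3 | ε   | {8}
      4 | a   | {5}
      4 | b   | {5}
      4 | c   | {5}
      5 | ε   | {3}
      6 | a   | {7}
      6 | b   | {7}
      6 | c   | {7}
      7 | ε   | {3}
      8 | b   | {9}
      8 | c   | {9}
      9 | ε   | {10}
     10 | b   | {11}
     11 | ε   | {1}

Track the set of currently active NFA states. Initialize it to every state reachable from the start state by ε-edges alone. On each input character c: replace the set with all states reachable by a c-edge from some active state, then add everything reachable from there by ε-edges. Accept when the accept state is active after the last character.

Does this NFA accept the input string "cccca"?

S₀ = ε-closure({0}) = {0,1,2,4,6}
'c' @ 1: {3,5,7,8}
'c' @ 2: {9,10}
'c' @ 3: {}  — no active states
rest 'ca' ignored (set empty)
after full input: {}  (accept=1 not in)

Answer: REJECT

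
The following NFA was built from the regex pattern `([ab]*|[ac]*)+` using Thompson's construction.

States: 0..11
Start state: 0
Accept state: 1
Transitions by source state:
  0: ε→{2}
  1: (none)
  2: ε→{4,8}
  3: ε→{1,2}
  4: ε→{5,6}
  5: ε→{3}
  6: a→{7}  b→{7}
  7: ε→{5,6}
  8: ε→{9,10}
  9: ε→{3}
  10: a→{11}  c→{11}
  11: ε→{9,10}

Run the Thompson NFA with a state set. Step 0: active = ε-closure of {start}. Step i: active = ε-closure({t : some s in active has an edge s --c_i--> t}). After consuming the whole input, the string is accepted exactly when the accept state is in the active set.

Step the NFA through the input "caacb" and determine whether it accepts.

Answer: ACCEPT

Trace:
start: ε-closure({0}) = {0,1,2,3,4,5,6,8,9,10}
'c' @ 1: {1,2,3,4,5,6,8,9,10,11}  (accept∈set)
'a' @ 2: {1,2,3,4,5,6,7,8,9,10,11}  (accept∈set)
'a' @ 3: {1,2,3,4,5,6,7,8,9,10,11}  (accept∈set)
'c' @ 4: {1,2,3,4,5,6,8,9,10,11}  (accept∈set)
'b' @ 5: {1,2,3,4,5,6,7,8,9,10}  (accept∈set)
after full input: {1,2,3,4,5,6,7,8,9,10}  (accept=1 in)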